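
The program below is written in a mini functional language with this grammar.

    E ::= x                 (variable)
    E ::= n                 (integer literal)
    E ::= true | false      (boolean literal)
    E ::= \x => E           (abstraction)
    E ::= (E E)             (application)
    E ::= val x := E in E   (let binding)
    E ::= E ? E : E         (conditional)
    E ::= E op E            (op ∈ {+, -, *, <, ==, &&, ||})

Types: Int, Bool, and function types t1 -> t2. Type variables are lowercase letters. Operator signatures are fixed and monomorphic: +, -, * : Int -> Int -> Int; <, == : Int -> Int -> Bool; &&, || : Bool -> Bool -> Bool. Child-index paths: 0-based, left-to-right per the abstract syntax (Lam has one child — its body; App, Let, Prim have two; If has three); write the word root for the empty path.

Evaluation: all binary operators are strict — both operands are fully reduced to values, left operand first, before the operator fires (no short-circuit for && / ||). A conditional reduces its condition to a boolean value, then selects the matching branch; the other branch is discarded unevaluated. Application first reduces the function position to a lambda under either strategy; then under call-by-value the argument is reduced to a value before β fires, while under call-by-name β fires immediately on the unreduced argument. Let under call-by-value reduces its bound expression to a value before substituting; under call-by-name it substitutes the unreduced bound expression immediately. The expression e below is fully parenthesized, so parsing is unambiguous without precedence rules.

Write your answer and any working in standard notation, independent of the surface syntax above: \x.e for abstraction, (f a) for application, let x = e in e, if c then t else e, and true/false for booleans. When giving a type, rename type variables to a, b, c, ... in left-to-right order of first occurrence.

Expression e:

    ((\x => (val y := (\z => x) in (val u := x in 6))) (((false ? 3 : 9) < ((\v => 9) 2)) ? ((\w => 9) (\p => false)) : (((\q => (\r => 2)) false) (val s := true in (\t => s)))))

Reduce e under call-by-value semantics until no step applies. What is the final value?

Answer: 6

Derivation:
step 0: ((\x.(let y = (\z.x) in (let u = x in 6))) (if ((if false then 3 else 9) < ((\v.9) 2)) then ((\w.9) (\p.false)) else (((\q.(\r.2)) false) (let s = true in (\t.s)))))
step 1: [if@1.0.0] ((\x.(let y = (\z.x) in (let u = x in 6))) (if (9 < ((\v.9) 2)) then ((\w.9) (\p.false)) else (((\q.(\r.2)) false) (let s = true in (\t.s)))))
step 2: [beta@1.0.1] ((\x.(let y = (\z.x) in (let u = x in 6))) (if (9 < 9) then ((\w.9) (\p.false)) else (((\q.(\r.2)) false) (let s = true in (\t.s)))))
step 3: [delta@1.0] ((\x.(let y = (\z.x) in (let u = x in 6))) (if false then ((\w.9) (\p.false)) else (((\q.(\r.2)) false) (let s = true in (\t.s)))))
step 4: [if@1] ((\x.(let y = (\z.x) in (let u = x in 6))) (((\q.(\r.2)) false) (let s = true in (\t.s))))
step 5: [beta@1.0] ((\x.(let y = (\z.x) in (let u = x in 6))) ((\r.2) (let s = true in (\t.s))))
step 6: [let@1.1] ((\x.(let y = (\z.x) in (let u = x in 6))) ((\r.2) (\t.true)))
step 7: [beta@1] ((\x.(let y = (\z.x) in (let u = x in 6))) 2)
step 8: [beta@root] (let y = (\z.2) in (let u = 2 in 6))
step 9: [let@root] (let u = 2 in 6)
step 10: [let@root] 6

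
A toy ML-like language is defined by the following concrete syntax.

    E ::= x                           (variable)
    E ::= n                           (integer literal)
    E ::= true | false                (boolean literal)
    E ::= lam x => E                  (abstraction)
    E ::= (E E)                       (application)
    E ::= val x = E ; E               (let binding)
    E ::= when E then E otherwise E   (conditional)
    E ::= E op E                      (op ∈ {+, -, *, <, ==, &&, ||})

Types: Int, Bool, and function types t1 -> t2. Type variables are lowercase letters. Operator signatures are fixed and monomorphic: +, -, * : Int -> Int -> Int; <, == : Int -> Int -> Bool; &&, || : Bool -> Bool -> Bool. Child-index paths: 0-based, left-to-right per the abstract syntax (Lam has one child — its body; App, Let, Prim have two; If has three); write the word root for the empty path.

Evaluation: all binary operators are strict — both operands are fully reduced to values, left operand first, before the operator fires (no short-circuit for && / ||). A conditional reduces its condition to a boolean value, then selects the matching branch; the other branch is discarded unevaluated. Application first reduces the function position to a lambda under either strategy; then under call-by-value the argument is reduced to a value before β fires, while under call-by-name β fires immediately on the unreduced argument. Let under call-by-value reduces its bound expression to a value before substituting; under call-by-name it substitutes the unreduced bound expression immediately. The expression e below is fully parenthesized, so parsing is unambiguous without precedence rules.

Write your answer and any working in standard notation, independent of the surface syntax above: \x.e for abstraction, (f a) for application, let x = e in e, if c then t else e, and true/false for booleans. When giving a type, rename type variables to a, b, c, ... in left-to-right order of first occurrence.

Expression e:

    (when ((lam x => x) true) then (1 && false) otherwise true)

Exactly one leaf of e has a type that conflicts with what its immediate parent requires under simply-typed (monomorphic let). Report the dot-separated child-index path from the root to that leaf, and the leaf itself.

Answer: 1.0 : 1

Derivation:
x : a
\x._ : a -> a
  unify a -> a ~ Bool -> b
  unify a ~ Bool
  unify Bool ~ b
_ _ : Bool
  unify Bool ~ Bool
  unify Int ~ Bool
  FAIL: mismatch Int ~ Bool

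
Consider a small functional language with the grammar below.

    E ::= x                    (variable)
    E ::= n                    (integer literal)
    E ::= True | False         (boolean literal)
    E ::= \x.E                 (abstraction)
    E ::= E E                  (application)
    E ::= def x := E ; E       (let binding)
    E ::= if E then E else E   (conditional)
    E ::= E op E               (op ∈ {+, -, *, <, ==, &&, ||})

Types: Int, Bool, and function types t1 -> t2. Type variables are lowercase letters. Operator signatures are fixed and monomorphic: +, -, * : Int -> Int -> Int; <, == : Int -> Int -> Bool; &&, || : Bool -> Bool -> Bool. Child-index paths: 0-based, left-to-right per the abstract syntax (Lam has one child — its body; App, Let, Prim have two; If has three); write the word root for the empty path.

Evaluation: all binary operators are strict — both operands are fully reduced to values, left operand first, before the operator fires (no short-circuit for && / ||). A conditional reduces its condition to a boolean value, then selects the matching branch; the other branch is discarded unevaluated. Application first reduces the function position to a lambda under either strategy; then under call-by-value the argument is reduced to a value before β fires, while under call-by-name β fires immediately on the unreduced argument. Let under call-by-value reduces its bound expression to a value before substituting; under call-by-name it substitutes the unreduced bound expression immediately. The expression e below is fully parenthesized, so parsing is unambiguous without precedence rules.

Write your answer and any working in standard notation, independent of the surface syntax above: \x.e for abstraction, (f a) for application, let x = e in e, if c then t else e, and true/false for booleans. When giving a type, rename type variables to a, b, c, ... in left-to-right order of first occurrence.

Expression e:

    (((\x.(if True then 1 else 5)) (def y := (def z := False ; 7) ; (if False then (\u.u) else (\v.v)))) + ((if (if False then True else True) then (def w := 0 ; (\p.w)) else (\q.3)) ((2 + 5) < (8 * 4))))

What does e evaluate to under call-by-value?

Working:
step 0: (((\x.(if true then 1 else 5)) (let y = (let z = false in 7) in (if false then (\u.u) else (\v.v)))) + ((if (if false then true else true) then (let w = 0 in (\p.w)) else (\q.3)) ((2 + 5) < (8 * 4))))
step 1: [let@0.1.0] (((\x.(if true then 1 else 5)) (let y = 7 in (if false then (\u.u) else (\v.v)))) + ((if (if false then true else true) then (let w = 0 in (\p.w)) else (\q.3)) ((2 + 5) < (8 * 4))))
step 2: [let@0.1] (((\x.(if true then 1 else 5)) (if false then (\u.u) else (\v.v))) + ((if (if false then true else true) then (let w = 0 in (\p.w)) else (\q.3)) ((2 + 5) < (8 * 4))))
step 3: [if@0.1] (((\x.(if true then 1 else 5)) (\v.v)) + ((if (if false then true else true) then (let w = 0 in (\p.w)) else (\q.3)) ((2 + 5) < (8 * 4))))
step 4: [beta@0] ((if true then 1 else 5) + ((if (if false then true else true) then (let w = 0 in (\p.w)) else (\q.3)) ((2 + 5) < (8 * 4))))
step 5: [if@0] (1 + ((if (if false then true else true) then (let w = 0 in (\p.w)) else (\q.3)) ((2 + 5) < (8 * 4))))
step 6: [if@1.0.0] (1 + ((if true then (let w = 0 in (\p.w)) else (\q.3)) ((2 + 5) < (8 * 4))))
step 7: [if@1.0] (1 + ((let w = 0 in (\p.w)) ((2 + 5) < (8 * 4))))
step 8: [let@1.0] (1 + ((\p.0) ((2 + 5) < (8 * 4))))
step 9: [delta@1.1.0] (1 + ((\p.0) (7 < (8 * 4))))
step 10: [delta@1.1.1] (1 + ((\p.0) (7 < 32)))
step 11: [delta@1.1] (1 + ((\p.0) true))
step 12: [beta@1] (1 + 0)
step 13: [delta@root] 1

Answer: 1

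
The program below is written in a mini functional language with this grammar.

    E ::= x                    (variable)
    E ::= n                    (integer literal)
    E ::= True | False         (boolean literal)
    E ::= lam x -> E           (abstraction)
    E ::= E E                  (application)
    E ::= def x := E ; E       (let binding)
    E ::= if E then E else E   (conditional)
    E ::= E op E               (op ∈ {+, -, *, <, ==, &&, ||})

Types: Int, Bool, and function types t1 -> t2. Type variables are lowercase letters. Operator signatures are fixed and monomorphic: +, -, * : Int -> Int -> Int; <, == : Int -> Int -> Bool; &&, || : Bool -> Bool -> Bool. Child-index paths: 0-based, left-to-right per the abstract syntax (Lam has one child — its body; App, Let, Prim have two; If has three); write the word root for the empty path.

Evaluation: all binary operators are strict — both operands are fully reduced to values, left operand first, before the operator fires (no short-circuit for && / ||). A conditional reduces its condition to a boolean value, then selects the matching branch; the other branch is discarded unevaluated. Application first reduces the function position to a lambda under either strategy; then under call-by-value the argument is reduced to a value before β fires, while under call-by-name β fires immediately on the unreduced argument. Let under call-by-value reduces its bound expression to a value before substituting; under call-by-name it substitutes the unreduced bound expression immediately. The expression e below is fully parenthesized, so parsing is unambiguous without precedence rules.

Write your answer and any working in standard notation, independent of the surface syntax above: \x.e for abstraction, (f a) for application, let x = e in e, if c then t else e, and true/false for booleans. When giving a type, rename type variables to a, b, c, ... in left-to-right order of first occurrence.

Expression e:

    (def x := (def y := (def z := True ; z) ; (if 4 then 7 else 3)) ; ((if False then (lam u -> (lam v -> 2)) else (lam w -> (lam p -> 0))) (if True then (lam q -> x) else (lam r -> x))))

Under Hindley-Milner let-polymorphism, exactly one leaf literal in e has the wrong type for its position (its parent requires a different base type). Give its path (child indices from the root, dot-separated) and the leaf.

Answer: 0.1.0 : 4

Derivation:
let z : Bool
z : Bool
let y : Bool
  unify Int ~ Bool
  FAIL: mismatch Int ~ Bool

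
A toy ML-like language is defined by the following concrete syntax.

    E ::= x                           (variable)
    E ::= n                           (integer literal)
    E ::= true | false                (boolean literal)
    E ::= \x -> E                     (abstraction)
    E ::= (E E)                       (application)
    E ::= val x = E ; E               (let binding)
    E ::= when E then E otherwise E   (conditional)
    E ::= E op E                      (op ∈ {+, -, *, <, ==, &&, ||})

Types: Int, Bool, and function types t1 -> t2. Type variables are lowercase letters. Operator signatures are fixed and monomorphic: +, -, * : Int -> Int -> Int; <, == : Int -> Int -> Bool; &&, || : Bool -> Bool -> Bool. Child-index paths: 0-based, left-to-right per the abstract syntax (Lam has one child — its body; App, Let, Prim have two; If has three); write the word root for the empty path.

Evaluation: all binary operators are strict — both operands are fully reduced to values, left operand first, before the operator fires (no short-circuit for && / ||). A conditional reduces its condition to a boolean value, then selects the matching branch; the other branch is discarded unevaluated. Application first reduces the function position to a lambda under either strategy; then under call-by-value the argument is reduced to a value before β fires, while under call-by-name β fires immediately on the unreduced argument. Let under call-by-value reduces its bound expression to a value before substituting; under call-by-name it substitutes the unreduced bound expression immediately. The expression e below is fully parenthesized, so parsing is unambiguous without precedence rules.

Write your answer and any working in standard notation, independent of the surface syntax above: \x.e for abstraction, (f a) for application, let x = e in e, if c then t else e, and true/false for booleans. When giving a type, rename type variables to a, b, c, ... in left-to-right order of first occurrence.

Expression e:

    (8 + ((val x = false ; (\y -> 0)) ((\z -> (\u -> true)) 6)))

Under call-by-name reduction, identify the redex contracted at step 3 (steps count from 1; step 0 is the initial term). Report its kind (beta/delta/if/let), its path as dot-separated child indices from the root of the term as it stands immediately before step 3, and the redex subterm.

Working:
step 0: (8 + ((let x = false in (\y.0)) ((\z.(\u.true)) 6)))
step 1: [let@1.0] (8 + ((\y.0) ((\z.(\u.true)) 6)))
step 2: [beta@1] (8 + 0)
step 3: [delta@root] 8

Answer: delta at root : (8 + 0)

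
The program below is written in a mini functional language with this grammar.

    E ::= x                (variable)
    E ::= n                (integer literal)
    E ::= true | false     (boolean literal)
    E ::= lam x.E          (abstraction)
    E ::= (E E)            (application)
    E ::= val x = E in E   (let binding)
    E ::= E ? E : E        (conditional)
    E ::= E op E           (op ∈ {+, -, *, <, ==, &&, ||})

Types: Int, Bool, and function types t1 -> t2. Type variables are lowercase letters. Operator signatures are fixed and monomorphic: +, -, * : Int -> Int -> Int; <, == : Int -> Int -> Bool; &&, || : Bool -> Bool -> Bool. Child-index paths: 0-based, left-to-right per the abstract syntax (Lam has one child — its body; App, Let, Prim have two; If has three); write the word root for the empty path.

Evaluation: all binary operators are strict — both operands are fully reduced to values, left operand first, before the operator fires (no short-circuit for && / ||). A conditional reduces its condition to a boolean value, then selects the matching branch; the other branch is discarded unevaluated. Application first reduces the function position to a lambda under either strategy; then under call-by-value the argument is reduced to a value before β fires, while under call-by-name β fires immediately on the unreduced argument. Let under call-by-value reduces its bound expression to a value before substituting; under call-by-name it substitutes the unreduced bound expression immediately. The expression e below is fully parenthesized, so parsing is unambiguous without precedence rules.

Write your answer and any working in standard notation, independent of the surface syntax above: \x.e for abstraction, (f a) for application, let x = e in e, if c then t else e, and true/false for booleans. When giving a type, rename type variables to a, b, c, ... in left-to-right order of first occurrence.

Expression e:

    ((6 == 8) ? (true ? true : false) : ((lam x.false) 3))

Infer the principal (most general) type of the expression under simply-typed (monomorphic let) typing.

Trace:
  unify Int ~ Int
  unify Int ~ Int
  unify Bool ~ Bool
  unify Bool ~ Bool
  unify Bool ~ Bool
\x._ : a -> Bool
  unify a -> Bool ~ Int -> b
  unify a ~ Int
  unify Bool ~ b
_ _ : Bool
  unify Bool ~ Bool

Answer: Bool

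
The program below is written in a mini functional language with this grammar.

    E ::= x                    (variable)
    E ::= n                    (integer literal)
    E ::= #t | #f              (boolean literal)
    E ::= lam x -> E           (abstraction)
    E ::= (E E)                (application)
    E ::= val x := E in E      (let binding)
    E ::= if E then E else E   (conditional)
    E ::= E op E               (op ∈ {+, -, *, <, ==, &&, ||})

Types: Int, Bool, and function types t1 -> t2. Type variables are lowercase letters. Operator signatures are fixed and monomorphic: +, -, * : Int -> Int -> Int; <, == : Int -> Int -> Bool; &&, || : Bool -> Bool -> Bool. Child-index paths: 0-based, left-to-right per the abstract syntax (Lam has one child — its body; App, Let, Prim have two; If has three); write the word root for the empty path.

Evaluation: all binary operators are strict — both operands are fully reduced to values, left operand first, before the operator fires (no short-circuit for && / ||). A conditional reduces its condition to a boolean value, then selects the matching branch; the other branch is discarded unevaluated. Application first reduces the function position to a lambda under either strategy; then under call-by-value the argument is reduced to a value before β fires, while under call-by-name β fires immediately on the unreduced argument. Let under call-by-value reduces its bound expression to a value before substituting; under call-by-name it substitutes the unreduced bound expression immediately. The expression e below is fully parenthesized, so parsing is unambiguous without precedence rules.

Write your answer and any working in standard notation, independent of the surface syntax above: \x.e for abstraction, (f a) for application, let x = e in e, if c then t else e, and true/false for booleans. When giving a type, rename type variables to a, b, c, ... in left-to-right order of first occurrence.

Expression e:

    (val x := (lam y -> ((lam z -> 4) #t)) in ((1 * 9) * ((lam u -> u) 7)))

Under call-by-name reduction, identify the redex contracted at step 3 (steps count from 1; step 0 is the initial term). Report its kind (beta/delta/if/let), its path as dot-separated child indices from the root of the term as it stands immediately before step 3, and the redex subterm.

Answer: beta at 1 : ((\u.u) 7)

Derivation:
step 0: (let x = (\y.((\z.4) true)) in ((1 * 9) * ((\u.u) 7)))
step 1: [let@root] ((1 * 9) * ((\u.u) 7))
step 2: [delta@0] (9 * ((\u.u) 7))
step 3: [beta@1] (9 * 7)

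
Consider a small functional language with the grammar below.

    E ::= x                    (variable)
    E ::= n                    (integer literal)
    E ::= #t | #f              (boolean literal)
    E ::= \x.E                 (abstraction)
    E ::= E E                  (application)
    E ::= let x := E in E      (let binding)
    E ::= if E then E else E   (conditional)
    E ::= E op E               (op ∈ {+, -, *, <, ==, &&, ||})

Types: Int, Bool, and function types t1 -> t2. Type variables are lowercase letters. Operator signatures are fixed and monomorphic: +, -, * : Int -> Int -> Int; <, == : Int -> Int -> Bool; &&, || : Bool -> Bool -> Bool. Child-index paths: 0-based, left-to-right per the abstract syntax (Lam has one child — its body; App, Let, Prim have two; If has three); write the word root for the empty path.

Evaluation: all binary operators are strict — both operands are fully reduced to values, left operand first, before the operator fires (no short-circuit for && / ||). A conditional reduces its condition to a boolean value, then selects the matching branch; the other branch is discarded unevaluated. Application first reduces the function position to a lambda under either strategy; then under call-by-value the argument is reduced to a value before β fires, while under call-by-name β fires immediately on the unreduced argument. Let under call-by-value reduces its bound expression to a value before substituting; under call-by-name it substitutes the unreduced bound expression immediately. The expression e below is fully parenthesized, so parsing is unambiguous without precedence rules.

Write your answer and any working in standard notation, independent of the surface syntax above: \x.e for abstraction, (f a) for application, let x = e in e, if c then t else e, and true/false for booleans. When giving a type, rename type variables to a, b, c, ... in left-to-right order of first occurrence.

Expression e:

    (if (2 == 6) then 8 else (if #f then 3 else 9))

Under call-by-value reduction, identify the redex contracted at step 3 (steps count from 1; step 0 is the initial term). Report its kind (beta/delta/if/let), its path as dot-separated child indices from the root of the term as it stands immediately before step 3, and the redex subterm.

Answer: if at root : (if false then 3 else 9)

Derivation:
step 0: (if (2 == 6) then 8 else (if false then 3 else 9))
step 1: [delta@0] (if false then 8 else (if false then 3 else 9))
step 2: [if@root] (if false then 3 else 9)
step 3: [if@root] 9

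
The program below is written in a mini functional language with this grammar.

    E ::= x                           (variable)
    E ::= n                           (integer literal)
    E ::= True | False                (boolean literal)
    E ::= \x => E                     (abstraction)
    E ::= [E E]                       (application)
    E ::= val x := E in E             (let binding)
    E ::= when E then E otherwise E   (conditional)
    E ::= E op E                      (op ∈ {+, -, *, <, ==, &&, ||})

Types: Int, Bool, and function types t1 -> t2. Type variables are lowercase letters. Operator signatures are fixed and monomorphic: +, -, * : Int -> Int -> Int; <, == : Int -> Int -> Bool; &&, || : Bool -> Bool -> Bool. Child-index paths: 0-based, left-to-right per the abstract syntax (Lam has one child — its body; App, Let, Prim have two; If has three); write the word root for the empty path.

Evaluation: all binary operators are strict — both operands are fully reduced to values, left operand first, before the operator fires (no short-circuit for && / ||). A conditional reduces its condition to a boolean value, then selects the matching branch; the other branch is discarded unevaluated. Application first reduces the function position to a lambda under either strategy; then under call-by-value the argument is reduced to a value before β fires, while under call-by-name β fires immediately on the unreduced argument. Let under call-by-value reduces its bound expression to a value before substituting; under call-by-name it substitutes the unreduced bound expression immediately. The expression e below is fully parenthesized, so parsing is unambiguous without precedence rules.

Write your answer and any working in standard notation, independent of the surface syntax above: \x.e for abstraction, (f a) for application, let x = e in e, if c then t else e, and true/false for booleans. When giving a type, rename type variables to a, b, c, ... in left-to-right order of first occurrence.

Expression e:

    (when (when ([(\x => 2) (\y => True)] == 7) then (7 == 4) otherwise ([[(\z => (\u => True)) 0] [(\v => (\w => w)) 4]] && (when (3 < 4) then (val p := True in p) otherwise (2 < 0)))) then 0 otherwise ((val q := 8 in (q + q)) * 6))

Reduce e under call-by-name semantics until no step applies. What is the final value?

Answer: 0

Working:
step 0: (if (if (((\x.2) (\y.true)) == 7) then (7 == 4) else ((((\z.(\u.true)) 0) ((\v.(\w.w)) 4)) && (if (3 < 4) then (let p = true in p) else (2 < 0)))) then 0 else ((let q = 8 in (q + q)) * 6))
step 1: [beta@0.0.0] (if (if (2 == 7) then (7 == 4) else ((((\z.(\u.true)) 0) ((\v.(\w.w)) 4)) && (if (3 < 4) then (let p = true in p) else (2 < 0)))) then 0 else ((let q = 8 in (q + q)) * 6))
step 2: [delta@0.0] (if (if false then (7 == 4) else ((((\z.(\u.true)) 0) ((\v.(\w.w)) 4)) && (if (3 < 4) then (let p = true in p) else (2 < 0)))) then 0 else ((let q = 8 in (q + q)) * 6))
step 3: [if@0] (if ((((\z.(\u.true)) 0) ((\v.(\w.w)) 4)) && (if (3 < 4) then (let p = true in p) else (2 < 0))) then 0 else ((let q = 8 in (q + q)) * 6))
step 4: [beta@0.0.0] (if (((\u.true) ((\v.(\w.w)) 4)) && (if (3 < 4) then (let p = true in p) else (2 < 0))) then 0 else ((let q = 8 in (q + q)) * 6))
step 5: [beta@0.0] (if (true && (if (3 < 4) then (let p = true in p) else (2 < 0))) then 0 else ((let q = 8 in (q + q)) * 6))
step 6: [delta@0.1.0] (if (true && (if true then (let p = true in p) else (2 < 0))) then 0 else ((let q = 8 in (q + q)) * 6))
step 7: [if@0.1] (if (true && (let p = true in p)) then 0 else ((let q = 8 in (q + q)) * 6))
step 8: [let@0.1] (if (true && true) then 0 else ((let q = 8 in (q + q)) * 6))
step 9: [delta@0] (if true then 0 else ((let q = 8 in (q + q)) * 6))
step 10: [if@root] 0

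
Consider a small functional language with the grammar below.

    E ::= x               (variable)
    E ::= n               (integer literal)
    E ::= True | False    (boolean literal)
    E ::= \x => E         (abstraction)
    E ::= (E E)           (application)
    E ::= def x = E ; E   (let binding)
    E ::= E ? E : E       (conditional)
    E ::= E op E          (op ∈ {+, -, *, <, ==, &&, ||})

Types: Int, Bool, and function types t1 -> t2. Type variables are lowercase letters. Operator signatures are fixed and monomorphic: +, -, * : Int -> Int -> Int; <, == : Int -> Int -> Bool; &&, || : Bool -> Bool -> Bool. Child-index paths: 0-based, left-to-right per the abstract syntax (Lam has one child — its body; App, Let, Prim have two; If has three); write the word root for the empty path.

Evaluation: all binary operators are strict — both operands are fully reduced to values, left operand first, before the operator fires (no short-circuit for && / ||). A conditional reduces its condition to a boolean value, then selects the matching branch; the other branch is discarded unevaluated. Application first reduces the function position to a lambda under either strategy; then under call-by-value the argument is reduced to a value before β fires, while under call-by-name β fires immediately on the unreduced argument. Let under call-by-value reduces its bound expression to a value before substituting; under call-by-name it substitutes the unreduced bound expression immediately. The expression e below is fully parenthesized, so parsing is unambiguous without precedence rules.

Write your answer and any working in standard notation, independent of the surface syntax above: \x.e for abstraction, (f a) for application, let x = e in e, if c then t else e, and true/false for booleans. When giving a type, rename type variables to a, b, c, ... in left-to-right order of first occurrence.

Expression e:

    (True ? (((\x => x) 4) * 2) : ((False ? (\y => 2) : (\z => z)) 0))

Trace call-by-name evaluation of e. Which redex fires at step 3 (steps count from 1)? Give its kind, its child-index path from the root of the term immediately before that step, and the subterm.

Answer: delta at root : (4 * 2)

Derivation:
step 0: (if true then (((\x.x) 4) * 2) else ((if false then (\y.2) else (\z.z)) 0))
step 1: [if@root] (((\x.x) 4) * 2)
step 2: [beta@0] (4 * 2)
step 3: [delta@root] 8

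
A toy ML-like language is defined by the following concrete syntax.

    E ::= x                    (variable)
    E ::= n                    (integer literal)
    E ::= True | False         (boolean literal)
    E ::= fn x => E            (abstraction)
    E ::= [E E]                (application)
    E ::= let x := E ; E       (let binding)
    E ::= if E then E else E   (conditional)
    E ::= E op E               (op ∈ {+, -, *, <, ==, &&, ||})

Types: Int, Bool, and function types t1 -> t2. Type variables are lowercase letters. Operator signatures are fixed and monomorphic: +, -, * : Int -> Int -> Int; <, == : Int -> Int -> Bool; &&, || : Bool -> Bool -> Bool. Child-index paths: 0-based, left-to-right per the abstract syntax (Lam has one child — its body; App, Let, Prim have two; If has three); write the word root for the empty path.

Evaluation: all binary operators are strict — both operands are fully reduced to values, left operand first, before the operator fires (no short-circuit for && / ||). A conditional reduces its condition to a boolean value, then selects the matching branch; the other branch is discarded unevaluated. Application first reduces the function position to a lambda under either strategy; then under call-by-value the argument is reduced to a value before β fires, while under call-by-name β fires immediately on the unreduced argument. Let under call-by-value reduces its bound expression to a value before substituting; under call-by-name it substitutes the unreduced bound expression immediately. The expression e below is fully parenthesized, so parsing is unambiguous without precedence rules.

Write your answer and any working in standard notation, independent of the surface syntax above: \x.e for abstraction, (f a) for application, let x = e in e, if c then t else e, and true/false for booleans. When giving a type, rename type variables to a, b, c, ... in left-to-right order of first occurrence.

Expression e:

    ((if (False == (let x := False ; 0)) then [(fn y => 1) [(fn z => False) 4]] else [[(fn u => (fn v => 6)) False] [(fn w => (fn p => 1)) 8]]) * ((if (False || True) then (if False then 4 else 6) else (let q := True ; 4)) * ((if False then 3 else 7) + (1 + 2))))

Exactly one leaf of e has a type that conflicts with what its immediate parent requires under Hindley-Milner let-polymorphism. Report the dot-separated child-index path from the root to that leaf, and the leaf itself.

Answer: 0.0.0 : false

Derivation:
  unify Bool ~ Int
  FAIL: mismatch Bool ~ Int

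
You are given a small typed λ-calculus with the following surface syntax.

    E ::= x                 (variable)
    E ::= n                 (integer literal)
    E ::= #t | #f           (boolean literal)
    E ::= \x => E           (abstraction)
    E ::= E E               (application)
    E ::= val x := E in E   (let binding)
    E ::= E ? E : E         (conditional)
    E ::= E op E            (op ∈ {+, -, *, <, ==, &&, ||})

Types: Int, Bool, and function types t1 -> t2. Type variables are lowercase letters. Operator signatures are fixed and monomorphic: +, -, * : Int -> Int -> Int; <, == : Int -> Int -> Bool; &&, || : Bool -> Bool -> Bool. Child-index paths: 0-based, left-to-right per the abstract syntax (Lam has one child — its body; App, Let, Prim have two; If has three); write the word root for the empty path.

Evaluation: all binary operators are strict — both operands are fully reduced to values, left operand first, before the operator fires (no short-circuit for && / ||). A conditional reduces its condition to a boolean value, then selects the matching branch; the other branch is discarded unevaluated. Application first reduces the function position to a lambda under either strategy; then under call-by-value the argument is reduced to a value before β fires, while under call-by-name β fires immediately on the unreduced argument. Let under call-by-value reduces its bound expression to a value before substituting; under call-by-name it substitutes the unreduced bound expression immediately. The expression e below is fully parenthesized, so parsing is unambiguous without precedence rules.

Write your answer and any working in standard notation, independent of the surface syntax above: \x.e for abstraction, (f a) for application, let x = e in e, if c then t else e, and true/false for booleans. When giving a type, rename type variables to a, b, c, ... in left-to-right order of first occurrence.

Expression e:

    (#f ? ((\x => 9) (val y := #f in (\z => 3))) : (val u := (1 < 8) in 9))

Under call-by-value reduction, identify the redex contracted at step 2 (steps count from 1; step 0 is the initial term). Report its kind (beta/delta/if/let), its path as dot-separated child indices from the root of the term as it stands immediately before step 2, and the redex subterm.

Answer: delta at 0 : (1 < 8)

Trace:
step 0: (if false then ((\x.9) (let y = false in (\z.3))) else (let u = (1 < 8) in 9))
step 1: [if@root] (let u = (1 < 8) in 9)
step 2: [delta@0] (let u = true in 9)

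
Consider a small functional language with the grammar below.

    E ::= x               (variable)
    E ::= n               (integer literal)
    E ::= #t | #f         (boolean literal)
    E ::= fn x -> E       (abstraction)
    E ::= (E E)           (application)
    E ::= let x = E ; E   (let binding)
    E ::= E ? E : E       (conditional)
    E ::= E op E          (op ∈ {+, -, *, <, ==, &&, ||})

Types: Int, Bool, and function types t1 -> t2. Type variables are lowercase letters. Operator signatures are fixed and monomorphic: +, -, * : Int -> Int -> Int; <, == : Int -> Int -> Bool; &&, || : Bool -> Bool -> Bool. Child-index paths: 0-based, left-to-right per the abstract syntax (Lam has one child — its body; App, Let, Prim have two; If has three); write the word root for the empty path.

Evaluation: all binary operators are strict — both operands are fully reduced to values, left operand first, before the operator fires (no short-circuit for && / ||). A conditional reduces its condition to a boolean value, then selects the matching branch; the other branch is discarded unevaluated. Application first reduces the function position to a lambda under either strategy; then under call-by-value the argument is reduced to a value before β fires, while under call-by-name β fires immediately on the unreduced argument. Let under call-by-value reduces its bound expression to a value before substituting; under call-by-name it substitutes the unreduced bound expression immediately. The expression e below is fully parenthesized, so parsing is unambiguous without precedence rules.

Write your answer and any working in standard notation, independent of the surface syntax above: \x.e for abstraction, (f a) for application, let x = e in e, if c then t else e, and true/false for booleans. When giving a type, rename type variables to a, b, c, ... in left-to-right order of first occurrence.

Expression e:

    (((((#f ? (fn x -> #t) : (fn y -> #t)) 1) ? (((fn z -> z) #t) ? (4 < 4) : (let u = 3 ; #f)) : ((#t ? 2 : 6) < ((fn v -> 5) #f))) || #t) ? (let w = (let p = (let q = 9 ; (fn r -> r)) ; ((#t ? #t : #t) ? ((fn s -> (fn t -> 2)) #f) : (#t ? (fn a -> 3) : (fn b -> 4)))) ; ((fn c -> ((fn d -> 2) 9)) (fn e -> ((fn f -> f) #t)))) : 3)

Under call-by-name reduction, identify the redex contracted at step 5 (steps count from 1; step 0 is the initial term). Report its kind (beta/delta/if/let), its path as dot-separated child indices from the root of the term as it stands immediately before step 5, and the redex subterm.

Answer: if at 0.0 : (if true then (4 < 4) else (let u = 3 in false))

Derivation:
step 0: (if ((if ((if false then (\x.true) else (\y.true)) 1) then (if ((\z.z) true) then (4 < 4) else (let u = 3 in false)) else ((if true then 2 else 6) < ((\v.5) false))) || true) then (let w = (let p = (let q = 9 in (\r.r)) in (if (if true then true else true) then ((\s.(\t.2)) false) else (if true then (\a.3) else (\b.4)))) in ((\c.((\d.2) 9)) (\e.((\f.f) true)))) else 3)
step 1: [if@0.0.0.0] (if ((if ((\y.true) 1) then (if ((\z.z) true) then (4 < 4) else (let u = 3 in false)) else ((if true then 2 else 6) < ((\v.5) false))) || true) then (let w = (let p = (let q = 9 in (\r.r)) in (if (if true then true else true) then ((\s.(\t.2)) false) else (if true then (\a.3) else (\b.4)))) in ((\c.((\d.2) 9)) (\e.((\f.f) true)))) else 3)
step 2: [beta@0.0.0] (if ((if true then (if ((\z.z) true) then (4 < 4) else (let u = 3 in false)) else ((if true then 2 else 6) < ((\v.5) false))) || true) then (let w = (let p = (let q = 9 in (\r.r)) in (if (if true then true else true) then ((\s.(\t.2)) false) else (if true then (\a.3) else (\b.4)))) in ((\c.((\d.2) 9)) (\e.((\f.f) true)))) else 3)
step 3: [if@0.0] (if ((if ((\z.z) true) then (4 < 4) else (let u = 3 in false)) || true) then (let w = (let p = (let q = 9 in (\r.r)) in (if (if true then true else true) then ((\s.(\t.2)) false) else (if true then (\a.3) else (\b.4)))) in ((\c.((\d.2) 9)) (\e.((\f.f) true)))) else 3)
step 4: [beta@0.0.0] (if ((if true then (4 < 4) else (let u = 3 in false)) || true) then (let w = (let p = (let q = 9 in (\r.r)) in (if (if true then true else true) then ((\s.(\t.2)) false) else (if true then (\a.3) else (\b.4)))) in ((\c.((\d.2) 9)) (\e.((\f.f) true)))) else 3)
step 5: [if@0.0] (if ((4 < 4) || true) then (let w = (let p = (let q = 9 in (\r.r)) in (if (if true then true else true) then ((\s.(\t.2)) false) else (if true then (\a.3) else (\b.4)))) in ((\c.((\d.2) 9)) (\e.((\f.f) true)))) else 3)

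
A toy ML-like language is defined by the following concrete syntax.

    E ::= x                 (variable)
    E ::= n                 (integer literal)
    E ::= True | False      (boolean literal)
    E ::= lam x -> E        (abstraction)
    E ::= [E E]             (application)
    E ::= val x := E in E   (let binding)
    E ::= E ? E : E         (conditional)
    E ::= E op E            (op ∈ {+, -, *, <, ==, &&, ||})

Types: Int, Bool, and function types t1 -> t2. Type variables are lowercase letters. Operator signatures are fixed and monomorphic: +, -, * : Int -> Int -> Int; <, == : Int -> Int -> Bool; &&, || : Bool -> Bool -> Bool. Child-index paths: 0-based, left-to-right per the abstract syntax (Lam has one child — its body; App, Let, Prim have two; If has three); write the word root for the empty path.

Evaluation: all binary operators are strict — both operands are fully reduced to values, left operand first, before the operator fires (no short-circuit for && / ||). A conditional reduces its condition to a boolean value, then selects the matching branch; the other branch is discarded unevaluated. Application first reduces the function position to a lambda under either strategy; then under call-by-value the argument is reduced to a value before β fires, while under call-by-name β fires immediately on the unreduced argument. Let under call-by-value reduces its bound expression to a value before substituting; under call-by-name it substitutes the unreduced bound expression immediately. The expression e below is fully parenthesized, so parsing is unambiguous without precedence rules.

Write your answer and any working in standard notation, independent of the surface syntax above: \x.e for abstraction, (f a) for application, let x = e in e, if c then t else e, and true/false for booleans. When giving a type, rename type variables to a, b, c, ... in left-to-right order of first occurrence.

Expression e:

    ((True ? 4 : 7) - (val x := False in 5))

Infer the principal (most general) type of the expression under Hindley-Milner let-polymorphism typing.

Answer: Int

Trace:
  unify Bool ~ Bool
  unify Int ~ Int
  unify Int ~ Int
let x : Bool
  unify Int ~ Int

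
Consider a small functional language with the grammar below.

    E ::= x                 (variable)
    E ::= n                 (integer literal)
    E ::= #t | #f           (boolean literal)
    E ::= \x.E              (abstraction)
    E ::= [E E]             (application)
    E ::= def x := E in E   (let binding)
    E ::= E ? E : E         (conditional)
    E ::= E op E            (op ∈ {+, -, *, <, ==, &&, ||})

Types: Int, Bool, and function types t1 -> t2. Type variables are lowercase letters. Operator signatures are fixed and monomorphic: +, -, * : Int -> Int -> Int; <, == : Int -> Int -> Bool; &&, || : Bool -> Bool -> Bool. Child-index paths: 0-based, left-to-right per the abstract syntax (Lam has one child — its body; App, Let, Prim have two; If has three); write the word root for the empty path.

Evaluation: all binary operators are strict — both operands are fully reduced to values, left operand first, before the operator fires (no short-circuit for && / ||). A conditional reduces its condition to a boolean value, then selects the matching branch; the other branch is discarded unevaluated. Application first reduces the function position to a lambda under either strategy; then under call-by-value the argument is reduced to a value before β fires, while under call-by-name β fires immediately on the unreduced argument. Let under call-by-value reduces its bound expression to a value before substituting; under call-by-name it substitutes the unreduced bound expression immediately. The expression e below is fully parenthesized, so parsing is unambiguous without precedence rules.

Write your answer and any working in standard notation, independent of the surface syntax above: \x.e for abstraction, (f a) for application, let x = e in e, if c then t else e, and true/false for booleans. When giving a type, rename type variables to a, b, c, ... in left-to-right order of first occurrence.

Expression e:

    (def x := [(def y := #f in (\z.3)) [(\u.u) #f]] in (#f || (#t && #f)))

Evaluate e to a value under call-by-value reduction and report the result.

Answer: false

Trace:
step 0: (let x = ((let y = false in (\z.3)) ((\u.u) false)) in (false || (true && false)))
step 1: [let@0.0] (let x = ((\z.3) ((\u.u) false)) in (false || (true && false)))
step 2: [beta@0.1] (let x = ((\z.3) false) in (false || (true && false)))
step 3: [beta@0] (let x = 3 in (false || (true && false)))
step 4: [let@root] (false || (true && false))
step 5: [delta@1] (false || false)
step 6: [delta@root] false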